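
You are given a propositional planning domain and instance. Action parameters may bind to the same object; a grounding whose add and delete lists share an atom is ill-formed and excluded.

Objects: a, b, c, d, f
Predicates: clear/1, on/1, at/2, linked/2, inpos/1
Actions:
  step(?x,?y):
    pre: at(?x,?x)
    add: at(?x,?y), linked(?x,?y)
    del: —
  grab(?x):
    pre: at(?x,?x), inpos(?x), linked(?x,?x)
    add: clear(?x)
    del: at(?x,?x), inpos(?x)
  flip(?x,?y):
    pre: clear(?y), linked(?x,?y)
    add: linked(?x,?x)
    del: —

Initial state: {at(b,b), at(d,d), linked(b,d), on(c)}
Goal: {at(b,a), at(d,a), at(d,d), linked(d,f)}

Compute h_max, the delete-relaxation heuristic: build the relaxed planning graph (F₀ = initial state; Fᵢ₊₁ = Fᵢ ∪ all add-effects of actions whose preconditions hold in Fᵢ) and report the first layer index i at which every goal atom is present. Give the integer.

1

F0 = init (4 atoms)
F1 = F0 ∪ {at(b,a), at(b,c), at(b,d), at(b,f), at(d,a), at(d,b), at(d,c), at(d,f), linked(b,a), linked(b,b), linked(b,c), linked(b,f), linked(d,a), linked(d,b), linked(d,c), linked(d,d), linked(d,f)}  (21 atoms)
goal ⊆ F1  ⇒  h_max = 1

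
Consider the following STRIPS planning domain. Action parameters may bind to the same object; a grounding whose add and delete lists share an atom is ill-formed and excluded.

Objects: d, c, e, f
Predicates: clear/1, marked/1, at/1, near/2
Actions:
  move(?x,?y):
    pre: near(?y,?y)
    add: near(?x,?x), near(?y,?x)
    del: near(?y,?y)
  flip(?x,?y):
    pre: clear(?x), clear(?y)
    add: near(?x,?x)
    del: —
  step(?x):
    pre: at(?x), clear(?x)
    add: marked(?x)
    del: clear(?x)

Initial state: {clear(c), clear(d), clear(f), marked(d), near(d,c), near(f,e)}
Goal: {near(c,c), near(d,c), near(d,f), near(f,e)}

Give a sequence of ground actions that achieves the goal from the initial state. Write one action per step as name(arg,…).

1. flip(d,d)  →  {clear(c), clear(d), clear(f), marked(d), near(d,c), near(d,d), near(f,e)}
2. move(f,d)  →  {clear(c), clear(d), clear(f), marked(d), near(d,c), near(d,f), near(f,e), near(f,f)}
3. move(c,f)  →  {clear(c), clear(d), clear(f), marked(d), near(c,c), near(d,c), near(d,f), near(f,c), near(f,e)}

flip(d,d); move(f,d); move(c,f)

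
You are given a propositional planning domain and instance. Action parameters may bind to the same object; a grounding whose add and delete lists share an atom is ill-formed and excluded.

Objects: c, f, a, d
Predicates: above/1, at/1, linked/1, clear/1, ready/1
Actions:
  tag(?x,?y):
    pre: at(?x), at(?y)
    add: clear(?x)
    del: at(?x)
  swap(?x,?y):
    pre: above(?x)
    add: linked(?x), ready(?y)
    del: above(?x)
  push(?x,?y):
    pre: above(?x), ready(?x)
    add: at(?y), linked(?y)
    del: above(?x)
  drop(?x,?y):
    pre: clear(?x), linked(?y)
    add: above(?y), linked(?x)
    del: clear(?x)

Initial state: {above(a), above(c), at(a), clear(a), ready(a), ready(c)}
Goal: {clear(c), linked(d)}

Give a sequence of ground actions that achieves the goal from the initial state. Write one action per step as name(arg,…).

1. push(c,c)  →  {above(a), at(a), at(c), clear(a), linked(c), ready(a), ready(c)}
2. tag(c,c)  →  {above(a), at(a), clear(a), clear(c), linked(c), ready(a), ready(c)}
3. push(a,d)  →  {at(a), at(d), clear(a), clear(c), linked(c), linked(d), ready(a), ready(c)}

push(c,c); tag(c,c); push(a,d)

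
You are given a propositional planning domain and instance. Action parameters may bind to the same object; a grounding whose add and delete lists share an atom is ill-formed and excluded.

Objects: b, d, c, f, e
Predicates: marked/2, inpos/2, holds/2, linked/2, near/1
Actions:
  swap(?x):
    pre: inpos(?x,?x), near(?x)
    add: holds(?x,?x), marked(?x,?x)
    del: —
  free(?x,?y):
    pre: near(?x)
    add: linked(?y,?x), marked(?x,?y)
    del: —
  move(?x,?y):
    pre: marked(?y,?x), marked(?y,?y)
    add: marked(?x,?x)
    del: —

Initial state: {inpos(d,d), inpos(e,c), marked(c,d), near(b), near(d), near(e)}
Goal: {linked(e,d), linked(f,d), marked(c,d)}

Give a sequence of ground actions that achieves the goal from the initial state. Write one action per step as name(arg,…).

free(d,f); free(d,e)

1. free(d,f)  →  {inpos(d,d), inpos(e,c), linked(f,d), marked(c,d), marked(d,f), near(b), near(d), near(e)}
2. free(d,e)  →  {inpos(d,d), inpos(e,c), linked(e,d), linked(f,d), marked(c,d), marked(d,e), marked(d,f), near(b), near(d), near(e)}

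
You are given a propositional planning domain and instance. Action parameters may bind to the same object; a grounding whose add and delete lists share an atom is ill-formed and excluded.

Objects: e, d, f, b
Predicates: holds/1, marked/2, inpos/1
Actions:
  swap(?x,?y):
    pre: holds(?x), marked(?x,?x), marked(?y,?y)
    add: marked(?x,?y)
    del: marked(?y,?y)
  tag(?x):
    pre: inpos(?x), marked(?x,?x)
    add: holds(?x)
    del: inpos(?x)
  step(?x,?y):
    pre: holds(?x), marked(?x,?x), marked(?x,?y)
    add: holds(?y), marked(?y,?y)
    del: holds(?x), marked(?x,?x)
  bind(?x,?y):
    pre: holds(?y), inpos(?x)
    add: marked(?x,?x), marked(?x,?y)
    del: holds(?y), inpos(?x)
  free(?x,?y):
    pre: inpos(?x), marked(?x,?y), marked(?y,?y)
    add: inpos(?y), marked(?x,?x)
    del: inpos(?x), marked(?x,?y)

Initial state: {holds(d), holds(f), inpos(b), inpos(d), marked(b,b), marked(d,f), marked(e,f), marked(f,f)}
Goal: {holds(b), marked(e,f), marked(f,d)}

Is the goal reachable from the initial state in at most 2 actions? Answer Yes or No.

No

1. tag(b)  →  {holds(b), holds(d), holds(f), inpos(d), marked(b,b), marked(d,f), marked(e,f), marked(f,f)}
2. bind(d,d)  →  {holds(b), holds(f), marked(b,b), marked(d,d), marked(d,f), marked(e,f), marked(f,f)}
3. swap(f,d)  →  {holds(b), holds(f), marked(b,b), marked(d,f), marked(e,f), marked(f,d), marked(f,f)}
optimal plan length = 3; 3 > 2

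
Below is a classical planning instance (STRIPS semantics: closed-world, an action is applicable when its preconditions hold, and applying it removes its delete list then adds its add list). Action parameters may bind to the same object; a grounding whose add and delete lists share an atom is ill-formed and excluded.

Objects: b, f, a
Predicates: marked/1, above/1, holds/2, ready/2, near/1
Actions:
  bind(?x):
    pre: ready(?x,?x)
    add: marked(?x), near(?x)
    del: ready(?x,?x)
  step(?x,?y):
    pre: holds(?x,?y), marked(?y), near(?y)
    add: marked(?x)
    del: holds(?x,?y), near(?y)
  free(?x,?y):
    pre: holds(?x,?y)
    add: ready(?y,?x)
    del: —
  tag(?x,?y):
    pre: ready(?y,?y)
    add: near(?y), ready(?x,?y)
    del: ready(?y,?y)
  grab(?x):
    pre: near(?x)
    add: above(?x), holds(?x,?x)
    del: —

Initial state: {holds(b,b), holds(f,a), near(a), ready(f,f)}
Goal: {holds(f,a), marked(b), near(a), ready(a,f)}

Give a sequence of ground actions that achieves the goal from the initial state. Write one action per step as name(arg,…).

1. free(b,b)  →  {holds(b,b), holds(f,a), near(a), ready(b,b), ready(f,f)}
2. bind(b)  →  {holds(b,b), holds(f,a), marked(b), near(a), near(b), ready(f,f)}
3. free(f,a)  →  {holds(b,b), holds(f,a), marked(b), near(a), near(b), ready(a,f), ready(f,f)}

free(b,b); bind(b); free(f,a)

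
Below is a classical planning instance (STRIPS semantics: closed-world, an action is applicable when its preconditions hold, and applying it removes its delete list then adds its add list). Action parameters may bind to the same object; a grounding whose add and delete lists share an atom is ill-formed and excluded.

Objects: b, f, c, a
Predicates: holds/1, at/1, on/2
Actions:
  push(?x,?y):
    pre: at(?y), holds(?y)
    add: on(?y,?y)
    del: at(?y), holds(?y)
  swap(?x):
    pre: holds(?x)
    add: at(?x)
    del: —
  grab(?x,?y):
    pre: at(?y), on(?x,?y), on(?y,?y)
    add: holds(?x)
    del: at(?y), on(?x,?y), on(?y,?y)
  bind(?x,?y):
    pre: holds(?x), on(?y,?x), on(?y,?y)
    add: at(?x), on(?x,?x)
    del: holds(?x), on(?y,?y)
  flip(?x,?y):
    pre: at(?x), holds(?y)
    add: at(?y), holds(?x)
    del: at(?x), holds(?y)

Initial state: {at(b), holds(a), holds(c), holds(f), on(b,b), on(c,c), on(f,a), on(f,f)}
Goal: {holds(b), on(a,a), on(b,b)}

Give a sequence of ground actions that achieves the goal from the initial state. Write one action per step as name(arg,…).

1. bind(a,f)  →  {at(a), at(b), holds(c), holds(f), on(a,a), on(b,b), on(c,c), on(f,a)}
2. flip(b,f)  →  {at(a), at(f), holds(b), holds(c), on(a,a), on(b,b), on(c,c), on(f,a)}

bind(a,f); flip(b,f)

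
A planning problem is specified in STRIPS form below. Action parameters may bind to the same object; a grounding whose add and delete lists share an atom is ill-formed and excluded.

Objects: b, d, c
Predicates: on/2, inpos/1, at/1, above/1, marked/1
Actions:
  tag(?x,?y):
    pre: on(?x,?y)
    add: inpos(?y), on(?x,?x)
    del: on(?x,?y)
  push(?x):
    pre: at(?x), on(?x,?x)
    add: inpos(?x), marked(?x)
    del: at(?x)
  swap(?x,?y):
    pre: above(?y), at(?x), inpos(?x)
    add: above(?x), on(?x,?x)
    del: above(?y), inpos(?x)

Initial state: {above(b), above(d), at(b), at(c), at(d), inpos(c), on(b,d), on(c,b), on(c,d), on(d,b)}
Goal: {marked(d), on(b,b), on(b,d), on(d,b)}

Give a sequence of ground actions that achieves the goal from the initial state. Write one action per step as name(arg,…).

1. tag(c,b)  →  {above(b), above(d), at(b), at(c), at(d), inpos(b), inpos(c), on(b,d), on(c,c), on(c,d), on(d,b)}
2. tag(c,d)  →  {above(b), above(d), at(b), at(c), at(d), inpos(b), inpos(c), inpos(d), on(b,d), on(c,c), on(d,b)}
3. swap(b,d)  →  {above(b), at(b), at(c), at(d), inpos(c), inpos(d), on(b,b), on(b,d), on(c,c), on(d,b)}
4. swap(d,b)  →  {above(d), at(b), at(c), at(d), inpos(c), on(b,b), on(b,d), on(c,c), on(d,b), on(d,d)}
5. push(d)  →  {above(d), at(b), at(c), inpos(c), inpos(d), marked(d), on(b,b), on(b,d), on(c,c), on(d,b), on(d,d)}

tag(c,b); tag(c,d); swap(b,d); swap(d,b); push(d)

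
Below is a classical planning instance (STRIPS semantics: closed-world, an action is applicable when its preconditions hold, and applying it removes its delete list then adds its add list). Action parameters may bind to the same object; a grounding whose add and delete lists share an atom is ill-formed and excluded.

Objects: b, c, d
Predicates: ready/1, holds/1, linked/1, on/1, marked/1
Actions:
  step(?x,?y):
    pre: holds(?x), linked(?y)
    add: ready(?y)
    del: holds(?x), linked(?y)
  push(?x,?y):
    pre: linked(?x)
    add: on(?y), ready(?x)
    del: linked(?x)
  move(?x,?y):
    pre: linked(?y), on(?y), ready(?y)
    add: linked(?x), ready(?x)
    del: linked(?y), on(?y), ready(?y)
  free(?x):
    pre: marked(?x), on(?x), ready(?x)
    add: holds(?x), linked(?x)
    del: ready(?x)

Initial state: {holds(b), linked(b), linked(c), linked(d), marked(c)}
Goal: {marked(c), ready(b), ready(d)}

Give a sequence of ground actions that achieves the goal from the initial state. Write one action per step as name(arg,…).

1. step(b,b)  →  {linked(c), linked(d), marked(c), ready(b)}
2. push(d,b)  →  {linked(c), marked(c), on(b), ready(b), ready(d)}

step(b,b); push(d,b)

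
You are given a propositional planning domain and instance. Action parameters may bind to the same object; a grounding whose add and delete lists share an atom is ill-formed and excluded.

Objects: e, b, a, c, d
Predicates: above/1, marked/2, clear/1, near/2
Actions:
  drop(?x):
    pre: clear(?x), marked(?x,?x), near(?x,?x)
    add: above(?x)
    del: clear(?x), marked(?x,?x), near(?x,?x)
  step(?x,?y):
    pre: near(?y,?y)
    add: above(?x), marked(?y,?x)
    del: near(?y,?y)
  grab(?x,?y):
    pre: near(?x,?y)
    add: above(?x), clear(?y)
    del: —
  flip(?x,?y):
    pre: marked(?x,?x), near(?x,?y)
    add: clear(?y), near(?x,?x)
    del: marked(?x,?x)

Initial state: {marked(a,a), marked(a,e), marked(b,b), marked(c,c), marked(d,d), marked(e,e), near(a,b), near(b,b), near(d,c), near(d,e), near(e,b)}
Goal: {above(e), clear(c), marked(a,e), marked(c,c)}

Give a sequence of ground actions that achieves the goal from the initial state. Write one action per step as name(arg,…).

1. step(e,b)  →  {above(e), marked(a,a), marked(a,e), marked(b,b), marked(b,e), marked(c,c), marked(d,d), marked(e,e), near(a,b), near(d,c), near(d,e), near(e,b)}
2. grab(d,c)  →  {above(d), above(e), clear(c), marked(a,a), marked(a,e), marked(b,b), marked(b,e), marked(c,c), marked(d,d), marked(e,e), near(a,b), near(d,c), near(d,e), near(e,b)}

step(e,b); grab(d,c)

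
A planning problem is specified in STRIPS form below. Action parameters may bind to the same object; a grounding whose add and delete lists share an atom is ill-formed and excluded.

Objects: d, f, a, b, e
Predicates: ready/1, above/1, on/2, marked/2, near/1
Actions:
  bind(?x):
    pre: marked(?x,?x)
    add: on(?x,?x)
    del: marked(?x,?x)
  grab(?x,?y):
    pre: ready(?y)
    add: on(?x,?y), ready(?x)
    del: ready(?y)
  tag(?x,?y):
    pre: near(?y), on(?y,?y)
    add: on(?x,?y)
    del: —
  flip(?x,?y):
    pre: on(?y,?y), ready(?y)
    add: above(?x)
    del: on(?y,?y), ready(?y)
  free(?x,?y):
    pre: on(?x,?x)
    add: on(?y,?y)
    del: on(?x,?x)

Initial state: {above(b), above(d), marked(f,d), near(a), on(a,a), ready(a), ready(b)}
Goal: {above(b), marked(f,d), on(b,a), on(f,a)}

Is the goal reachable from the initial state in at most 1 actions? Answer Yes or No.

1. grab(f,a)  →  {above(b), above(d), marked(f,d), near(a), on(a,a), on(f,a), ready(b), ready(f)}
2. tag(b,a)  →  {above(b), above(d), marked(f,d), near(a), on(a,a), on(b,a), on(f,a), ready(b), ready(f)}
optimal plan length = 2; 2 > 1

No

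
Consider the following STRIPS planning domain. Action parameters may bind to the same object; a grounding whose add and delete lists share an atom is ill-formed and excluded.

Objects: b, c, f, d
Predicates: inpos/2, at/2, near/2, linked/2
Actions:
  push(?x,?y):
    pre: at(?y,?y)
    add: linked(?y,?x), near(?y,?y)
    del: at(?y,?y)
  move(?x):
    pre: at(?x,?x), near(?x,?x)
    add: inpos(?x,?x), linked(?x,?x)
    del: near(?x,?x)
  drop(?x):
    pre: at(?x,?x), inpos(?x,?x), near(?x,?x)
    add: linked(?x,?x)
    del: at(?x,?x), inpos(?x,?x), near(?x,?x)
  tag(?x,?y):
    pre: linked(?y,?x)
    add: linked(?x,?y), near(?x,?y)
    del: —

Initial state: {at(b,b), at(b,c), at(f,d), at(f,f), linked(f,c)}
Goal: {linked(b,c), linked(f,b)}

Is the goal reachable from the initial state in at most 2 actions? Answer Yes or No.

Yes

1. push(b,f)  →  {at(b,b), at(b,c), at(f,d), linked(f,b), linked(f,c), near(f,f)}
2. push(c,b)  →  {at(b,c), at(f,d), linked(b,c), linked(f,b), linked(f,c), near(b,b), near(f,f)}
optimal plan length = 2; 2 ≤ 2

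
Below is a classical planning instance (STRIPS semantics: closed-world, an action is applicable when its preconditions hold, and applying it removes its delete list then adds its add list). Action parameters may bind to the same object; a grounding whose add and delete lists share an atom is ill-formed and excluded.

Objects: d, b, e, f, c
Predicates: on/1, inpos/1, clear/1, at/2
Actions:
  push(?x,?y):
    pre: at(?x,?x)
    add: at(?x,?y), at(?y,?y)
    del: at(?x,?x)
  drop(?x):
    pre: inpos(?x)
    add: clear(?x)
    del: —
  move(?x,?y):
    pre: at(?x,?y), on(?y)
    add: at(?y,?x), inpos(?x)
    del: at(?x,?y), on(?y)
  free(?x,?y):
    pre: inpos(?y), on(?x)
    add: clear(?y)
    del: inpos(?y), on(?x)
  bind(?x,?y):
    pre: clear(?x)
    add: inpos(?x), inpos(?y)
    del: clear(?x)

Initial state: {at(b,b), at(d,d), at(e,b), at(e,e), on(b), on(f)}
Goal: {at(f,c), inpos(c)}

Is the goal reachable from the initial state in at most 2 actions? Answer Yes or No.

1. push(d,c)  →  {at(b,b), at(c,c), at(d,c), at(e,b), at(e,e), on(b), on(f)}
2. push(c,f)  →  {at(b,b), at(c,f), at(d,c), at(e,b), at(e,e), at(f,f), on(b), on(f)}
3. move(c,f)  →  {at(b,b), at(d,c), at(e,b), at(e,e), at(f,c), at(f,f), inpos(c), on(b)}
optimal plan length = 3; 3 > 2

No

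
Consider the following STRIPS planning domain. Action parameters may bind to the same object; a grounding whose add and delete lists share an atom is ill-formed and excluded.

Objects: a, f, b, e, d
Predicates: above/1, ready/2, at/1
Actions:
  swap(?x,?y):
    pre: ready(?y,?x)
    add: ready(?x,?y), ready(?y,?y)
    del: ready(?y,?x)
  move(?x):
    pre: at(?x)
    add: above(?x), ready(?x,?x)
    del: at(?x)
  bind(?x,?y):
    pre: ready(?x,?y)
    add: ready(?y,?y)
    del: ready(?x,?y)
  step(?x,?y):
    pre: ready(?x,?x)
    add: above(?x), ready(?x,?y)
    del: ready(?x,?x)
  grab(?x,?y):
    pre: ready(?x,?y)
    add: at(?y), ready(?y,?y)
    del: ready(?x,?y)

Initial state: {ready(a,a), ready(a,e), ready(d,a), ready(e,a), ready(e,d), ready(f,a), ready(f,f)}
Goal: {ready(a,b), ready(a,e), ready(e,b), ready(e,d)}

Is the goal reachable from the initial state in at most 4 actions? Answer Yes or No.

1. swap(a,e)  →  {ready(a,a), ready(a,e), ready(d,a), ready(e,d), ready(e,e), ready(f,a), ready(f,f)}
2. step(a,b)  →  {above(a), ready(a,b), ready(a,e), ready(d,a), ready(e,d), ready(e,e), ready(f,a), ready(f,f)}
3. step(e,b)  →  {above(a), above(e), ready(a,b), ready(a,e), ready(d,a), ready(e,b), ready(e,d), ready(f,a), ready(f,f)}
optimal plan length = 3; 3 ≤ 4

Yes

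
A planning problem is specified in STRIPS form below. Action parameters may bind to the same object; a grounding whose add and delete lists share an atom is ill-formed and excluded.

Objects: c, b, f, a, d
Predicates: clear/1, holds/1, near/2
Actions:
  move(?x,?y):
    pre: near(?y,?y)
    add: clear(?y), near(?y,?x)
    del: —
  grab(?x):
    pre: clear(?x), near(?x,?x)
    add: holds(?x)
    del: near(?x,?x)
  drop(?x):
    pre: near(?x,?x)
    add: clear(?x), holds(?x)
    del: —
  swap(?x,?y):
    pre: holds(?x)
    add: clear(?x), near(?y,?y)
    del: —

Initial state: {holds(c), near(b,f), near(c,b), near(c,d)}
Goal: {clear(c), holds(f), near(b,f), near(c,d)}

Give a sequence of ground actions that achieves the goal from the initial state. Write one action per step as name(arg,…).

swap(c,f); drop(f)

1. swap(c,f)  →  {clear(c), holds(c), near(b,f), near(c,b), near(c,d), near(f,f)}
2. drop(f)  →  {clear(c), clear(f), holds(c), holds(f), near(b,f), near(c,b), near(c,d), near(f,f)}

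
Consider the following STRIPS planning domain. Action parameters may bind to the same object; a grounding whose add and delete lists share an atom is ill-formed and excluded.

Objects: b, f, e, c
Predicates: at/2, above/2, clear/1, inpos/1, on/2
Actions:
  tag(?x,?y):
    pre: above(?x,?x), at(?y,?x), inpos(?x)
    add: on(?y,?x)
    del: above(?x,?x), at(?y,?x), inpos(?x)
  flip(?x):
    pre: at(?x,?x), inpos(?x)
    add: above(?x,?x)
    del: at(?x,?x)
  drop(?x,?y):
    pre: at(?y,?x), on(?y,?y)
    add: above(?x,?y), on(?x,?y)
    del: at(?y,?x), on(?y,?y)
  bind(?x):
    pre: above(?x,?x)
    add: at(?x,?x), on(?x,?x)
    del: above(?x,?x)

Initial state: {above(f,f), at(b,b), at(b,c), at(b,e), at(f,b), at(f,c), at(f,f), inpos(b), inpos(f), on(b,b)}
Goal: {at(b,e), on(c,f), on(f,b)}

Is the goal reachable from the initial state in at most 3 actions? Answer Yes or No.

1. tag(f,f)  →  {at(b,b), at(b,c), at(b,e), at(f,b), at(f,c), inpos(b), on(b,b), on(f,f)}
2. flip(b)  →  {above(b,b), at(b,c), at(b,e), at(f,b), at(f,c), inpos(b), on(b,b), on(f,f)}
3. tag(b,f)  →  {at(b,c), at(b,e), at(f,c), on(b,b), on(f,b), on(f,f)}
4. drop(c,f)  →  {above(c,f), at(b,c), at(b,e), on(b,b), on(c,f), on(f,b)}
optimal plan length = 4; 4 > 3

No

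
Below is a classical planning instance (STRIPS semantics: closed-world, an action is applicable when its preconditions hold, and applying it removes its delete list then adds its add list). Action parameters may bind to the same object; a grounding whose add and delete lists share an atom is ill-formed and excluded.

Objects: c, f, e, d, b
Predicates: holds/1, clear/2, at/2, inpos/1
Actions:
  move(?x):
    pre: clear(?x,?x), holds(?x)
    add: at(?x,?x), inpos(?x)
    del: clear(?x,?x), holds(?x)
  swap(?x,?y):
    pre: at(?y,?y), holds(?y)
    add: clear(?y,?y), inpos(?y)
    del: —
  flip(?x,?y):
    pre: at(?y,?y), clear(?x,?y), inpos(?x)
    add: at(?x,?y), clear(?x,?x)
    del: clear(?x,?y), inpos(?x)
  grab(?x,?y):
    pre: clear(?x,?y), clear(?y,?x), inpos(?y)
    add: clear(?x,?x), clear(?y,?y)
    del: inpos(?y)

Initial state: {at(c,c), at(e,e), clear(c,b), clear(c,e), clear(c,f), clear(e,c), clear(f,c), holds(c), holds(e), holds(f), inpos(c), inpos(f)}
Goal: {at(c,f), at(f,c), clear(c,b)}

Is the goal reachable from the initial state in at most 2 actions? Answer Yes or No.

No

1. flip(f,c)  →  {at(c,c), at(e,e), at(f,c), clear(c,b), clear(c,e), clear(c,f), clear(e,c), clear(f,f), holds(c), holds(e), holds(f), inpos(c)}
2. move(f)  →  {at(c,c), at(e,e), at(f,c), at(f,f), clear(c,b), clear(c,e), clear(c,f), clear(e,c), holds(c), holds(e), inpos(c), inpos(f)}
3. flip(c,f)  →  {at(c,c), at(c,f), at(e,e), at(f,c), at(f,f), clear(c,b), clear(c,c), clear(c,e), clear(e,c), holds(c), holds(e), inpos(f)}
optimal plan length = 3; 3 > 2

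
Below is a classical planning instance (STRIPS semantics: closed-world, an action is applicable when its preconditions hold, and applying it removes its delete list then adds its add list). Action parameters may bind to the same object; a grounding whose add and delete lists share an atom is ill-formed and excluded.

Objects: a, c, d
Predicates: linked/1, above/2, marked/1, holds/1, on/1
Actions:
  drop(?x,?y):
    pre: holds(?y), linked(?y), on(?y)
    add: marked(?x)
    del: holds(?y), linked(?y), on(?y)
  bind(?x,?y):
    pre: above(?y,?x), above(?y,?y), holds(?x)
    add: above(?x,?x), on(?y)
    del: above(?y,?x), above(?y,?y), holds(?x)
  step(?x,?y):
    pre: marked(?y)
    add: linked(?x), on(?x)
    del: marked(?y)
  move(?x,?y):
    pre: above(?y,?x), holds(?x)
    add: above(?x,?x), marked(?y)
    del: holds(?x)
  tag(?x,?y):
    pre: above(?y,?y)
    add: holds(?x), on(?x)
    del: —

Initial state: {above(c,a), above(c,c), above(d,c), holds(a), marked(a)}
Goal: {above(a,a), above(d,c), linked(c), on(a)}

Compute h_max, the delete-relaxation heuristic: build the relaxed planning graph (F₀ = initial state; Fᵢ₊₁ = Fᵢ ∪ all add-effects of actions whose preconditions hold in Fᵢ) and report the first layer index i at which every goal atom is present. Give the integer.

1

F0 = init (5 atoms)
F1 = F0 ∪ {above(a,a), holds(c), holds(d), linked(a), linked(c), linked(d), marked(c), on(a), on(c), on(d)}  (15 atoms)
goal ⊆ F1  ⇒  h_max = 1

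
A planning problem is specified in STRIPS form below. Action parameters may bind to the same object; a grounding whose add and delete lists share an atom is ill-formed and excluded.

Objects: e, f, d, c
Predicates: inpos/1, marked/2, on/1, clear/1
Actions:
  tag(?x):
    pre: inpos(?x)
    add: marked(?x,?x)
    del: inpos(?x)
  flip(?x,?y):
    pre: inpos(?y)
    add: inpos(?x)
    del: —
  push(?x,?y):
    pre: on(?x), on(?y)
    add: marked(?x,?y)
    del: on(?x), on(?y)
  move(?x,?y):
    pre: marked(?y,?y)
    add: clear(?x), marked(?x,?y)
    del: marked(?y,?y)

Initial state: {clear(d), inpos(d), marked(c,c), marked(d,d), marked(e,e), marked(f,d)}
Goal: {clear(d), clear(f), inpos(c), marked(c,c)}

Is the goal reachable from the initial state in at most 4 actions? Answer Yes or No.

1. flip(c,d)  →  {clear(d), inpos(c), inpos(d), marked(c,c), marked(d,d), marked(e,e), marked(f,d)}
2. move(f,e)  →  {clear(d), clear(f), inpos(c), inpos(d), marked(c,c), marked(d,d), marked(f,d), marked(f,e)}
optimal plan length = 2; 2 ≤ 4

Yes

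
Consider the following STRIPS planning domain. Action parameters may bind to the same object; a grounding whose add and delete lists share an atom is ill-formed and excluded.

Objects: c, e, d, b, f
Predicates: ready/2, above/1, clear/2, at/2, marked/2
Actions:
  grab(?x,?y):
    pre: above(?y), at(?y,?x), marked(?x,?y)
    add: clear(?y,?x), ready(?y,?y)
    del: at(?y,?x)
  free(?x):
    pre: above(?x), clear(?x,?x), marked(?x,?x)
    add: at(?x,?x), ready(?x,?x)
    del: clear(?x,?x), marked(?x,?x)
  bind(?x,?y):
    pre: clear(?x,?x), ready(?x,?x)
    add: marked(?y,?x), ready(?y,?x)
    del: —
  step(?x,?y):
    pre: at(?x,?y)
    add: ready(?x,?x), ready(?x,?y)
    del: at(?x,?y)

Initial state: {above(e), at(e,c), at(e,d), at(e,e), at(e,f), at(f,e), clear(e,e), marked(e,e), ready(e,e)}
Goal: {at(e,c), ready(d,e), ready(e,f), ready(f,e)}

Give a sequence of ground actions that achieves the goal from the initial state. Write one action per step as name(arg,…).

bind(e,d); bind(e,f); step(e,f)

1. bind(e,d)  →  {above(e), at(e,c), at(e,d), at(e,e), at(e,f), at(f,e), clear(e,e), marked(d,e), marked(e,e), ready(d,e), ready(e,e)}
2. bind(e,f)  →  {above(e), at(e,c), at(e,d), at(e,e), at(e,f), at(f,e), clear(e,e), marked(d,e), marked(e,e), marked(f,e), ready(d,e), ready(e,e), ready(f,e)}
3. step(e,f)  →  {above(e), at(e,c), at(e,d), at(e,e), at(f,e), clear(e,e), marked(d,e), marked(e,e), marked(f,e), ready(d,e), ready(e,e), ready(e,f), ready(f,e)}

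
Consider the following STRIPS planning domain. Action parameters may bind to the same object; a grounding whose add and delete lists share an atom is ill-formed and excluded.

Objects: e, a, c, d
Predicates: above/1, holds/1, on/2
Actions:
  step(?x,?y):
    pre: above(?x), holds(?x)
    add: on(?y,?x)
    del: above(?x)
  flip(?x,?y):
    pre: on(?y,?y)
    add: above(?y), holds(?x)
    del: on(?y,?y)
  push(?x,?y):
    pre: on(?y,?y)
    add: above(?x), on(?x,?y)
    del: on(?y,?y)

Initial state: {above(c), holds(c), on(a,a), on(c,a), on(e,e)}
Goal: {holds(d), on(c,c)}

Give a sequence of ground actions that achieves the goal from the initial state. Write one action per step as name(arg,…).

step(c,c); flip(d,e)

1. step(c,c)  →  {holds(c), on(a,a), on(c,a), on(c,c), on(e,e)}
2. flip(d,e)  →  {above(e), holds(c), holds(d), on(a,a), on(c,a), on(c,c)}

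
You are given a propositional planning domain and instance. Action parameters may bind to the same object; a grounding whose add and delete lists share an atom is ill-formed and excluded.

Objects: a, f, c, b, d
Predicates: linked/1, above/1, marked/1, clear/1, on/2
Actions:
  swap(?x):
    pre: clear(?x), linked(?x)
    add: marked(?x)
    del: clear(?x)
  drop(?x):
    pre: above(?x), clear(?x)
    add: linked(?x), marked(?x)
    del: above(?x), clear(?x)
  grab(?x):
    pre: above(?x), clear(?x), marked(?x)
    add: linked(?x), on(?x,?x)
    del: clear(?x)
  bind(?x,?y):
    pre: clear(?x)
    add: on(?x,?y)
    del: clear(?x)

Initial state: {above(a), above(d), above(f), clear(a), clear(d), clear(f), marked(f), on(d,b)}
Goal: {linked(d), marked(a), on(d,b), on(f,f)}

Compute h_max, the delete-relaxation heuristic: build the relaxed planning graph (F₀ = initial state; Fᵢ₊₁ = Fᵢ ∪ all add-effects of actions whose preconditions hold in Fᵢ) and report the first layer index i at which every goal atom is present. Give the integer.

F0 = init (8 atoms)
F1 = F0 ∪ {linked(a), linked(d), linked(f), marked(a), marked(d), on(a,a), on(a,b), on(a,c), on(a,d), on(a,f), on(d,a), on(d,c), on(d,d), on(d,f), on(f,a), on(f,b), on(f,c), on(f,d), on(f,f)}  (27 atoms)
goal ⊆ F1  ⇒  h_max = 1

1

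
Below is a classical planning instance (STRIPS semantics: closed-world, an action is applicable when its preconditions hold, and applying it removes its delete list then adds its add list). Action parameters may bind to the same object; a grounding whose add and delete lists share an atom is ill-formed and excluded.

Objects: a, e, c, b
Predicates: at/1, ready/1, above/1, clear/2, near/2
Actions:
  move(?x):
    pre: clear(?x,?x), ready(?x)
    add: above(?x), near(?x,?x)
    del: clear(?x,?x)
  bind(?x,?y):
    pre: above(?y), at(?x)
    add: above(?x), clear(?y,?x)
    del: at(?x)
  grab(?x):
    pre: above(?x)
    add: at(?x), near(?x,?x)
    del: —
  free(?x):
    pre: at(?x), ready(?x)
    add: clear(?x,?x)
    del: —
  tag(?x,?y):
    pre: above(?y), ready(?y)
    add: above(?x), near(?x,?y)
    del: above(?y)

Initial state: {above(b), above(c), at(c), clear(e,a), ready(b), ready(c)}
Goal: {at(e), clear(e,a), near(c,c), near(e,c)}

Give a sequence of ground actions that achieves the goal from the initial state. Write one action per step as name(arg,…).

grab(c); tag(e,c); grab(e)

1. grab(c)  →  {above(b), above(c), at(c), clear(e,a), near(c,c), ready(b), ready(c)}
2. tag(e,c)  →  {above(b), above(e), at(c), clear(e,a), near(c,c), near(e,c), ready(b), ready(c)}
3. grab(e)  →  {above(b), above(e), at(c), at(e), clear(e,a), near(c,c), near(e,c), near(e,e), ready(b), ready(c)}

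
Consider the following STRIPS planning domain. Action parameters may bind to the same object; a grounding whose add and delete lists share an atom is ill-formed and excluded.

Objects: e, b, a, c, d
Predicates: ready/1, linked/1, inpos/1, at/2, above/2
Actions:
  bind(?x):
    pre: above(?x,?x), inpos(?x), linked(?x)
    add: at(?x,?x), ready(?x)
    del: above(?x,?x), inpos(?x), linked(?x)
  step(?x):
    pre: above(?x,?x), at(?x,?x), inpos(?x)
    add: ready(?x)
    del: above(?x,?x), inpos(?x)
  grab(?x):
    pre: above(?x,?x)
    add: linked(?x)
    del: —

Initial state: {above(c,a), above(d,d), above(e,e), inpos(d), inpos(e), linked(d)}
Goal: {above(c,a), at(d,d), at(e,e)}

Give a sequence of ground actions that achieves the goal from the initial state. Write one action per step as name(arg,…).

bind(d); grab(e); bind(e)

1. bind(d)  →  {above(c,a), above(e,e), at(d,d), inpos(e), ready(d)}
2. grab(e)  →  {above(c,a), above(e,e), at(d,d), inpos(e), linked(e), ready(d)}
3. bind(e)  →  {above(c,a), at(d,d), at(e,e), ready(d), ready(e)}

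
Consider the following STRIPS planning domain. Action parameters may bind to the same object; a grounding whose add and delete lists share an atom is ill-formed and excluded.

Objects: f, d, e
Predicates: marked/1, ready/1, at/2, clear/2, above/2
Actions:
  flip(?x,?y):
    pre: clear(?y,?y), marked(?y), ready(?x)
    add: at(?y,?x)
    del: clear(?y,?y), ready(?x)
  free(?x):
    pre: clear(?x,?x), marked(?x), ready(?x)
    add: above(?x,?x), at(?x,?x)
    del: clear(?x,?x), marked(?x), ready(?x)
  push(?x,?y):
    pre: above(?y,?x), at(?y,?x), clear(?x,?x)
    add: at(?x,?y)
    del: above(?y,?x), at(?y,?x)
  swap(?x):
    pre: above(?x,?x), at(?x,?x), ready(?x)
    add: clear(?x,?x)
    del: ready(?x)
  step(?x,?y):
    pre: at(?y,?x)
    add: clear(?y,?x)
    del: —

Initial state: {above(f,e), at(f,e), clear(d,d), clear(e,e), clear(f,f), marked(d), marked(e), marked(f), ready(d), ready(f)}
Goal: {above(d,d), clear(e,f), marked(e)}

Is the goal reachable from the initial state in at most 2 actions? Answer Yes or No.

No

1. flip(f,e)  →  {above(f,e), at(e,f), at(f,e), clear(d,d), clear(f,f), marked(d), marked(e), marked(f), ready(d)}
2. free(d)  →  {above(d,d), above(f,e), at(d,d), at(e,f), at(f,e), clear(f,f), marked(e), marked(f)}
3. step(f,e)  →  {above(d,d), above(f,e), at(d,d), at(e,f), at(f,e), clear(e,f), clear(f,f), marked(e), marked(f)}
optimal plan length = 3; 3 > 2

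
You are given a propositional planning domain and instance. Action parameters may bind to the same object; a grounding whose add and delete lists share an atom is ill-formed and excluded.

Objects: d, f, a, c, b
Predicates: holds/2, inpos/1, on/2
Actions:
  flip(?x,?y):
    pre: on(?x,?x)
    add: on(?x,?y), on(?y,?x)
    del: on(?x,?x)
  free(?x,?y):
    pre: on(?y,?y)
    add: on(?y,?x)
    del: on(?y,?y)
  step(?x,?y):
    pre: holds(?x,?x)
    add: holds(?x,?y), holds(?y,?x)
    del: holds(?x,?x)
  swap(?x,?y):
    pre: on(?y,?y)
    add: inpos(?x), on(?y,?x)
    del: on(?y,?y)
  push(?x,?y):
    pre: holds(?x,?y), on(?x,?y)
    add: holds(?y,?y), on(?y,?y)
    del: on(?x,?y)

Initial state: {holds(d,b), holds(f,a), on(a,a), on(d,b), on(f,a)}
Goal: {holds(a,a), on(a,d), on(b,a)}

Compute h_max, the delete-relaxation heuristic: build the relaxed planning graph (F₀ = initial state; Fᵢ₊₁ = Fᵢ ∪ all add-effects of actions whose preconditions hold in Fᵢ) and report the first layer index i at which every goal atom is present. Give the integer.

1

F0 = init (5 atoms)
F1 = F0 ∪ {holds(a,a), holds(b,b), inpos(b), inpos(c), inpos(d), inpos(f), on(a,b), on(a,c), on(a,d), on(a,f), on(b,a), on(b,b), on(c,a), on(d,a)}  (19 atoms)
goal ⊆ F1  ⇒  h_max = 1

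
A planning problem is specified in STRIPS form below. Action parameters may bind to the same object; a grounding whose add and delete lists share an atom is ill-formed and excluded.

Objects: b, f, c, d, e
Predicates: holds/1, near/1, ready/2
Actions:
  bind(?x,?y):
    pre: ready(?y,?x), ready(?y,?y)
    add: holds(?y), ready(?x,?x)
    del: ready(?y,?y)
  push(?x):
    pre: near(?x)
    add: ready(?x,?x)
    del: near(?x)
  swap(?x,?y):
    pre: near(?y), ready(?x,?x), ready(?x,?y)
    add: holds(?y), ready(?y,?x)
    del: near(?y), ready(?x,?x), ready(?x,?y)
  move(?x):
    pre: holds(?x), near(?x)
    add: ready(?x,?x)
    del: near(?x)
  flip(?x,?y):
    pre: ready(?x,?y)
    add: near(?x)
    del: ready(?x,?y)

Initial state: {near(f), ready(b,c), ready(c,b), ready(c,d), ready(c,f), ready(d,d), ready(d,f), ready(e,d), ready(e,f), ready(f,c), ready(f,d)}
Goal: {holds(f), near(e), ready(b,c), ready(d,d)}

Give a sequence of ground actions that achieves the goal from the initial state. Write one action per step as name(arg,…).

bind(f,d); bind(d,f); flip(e,f)

1. bind(f,d)  →  {holds(d), near(f), ready(b,c), ready(c,b), ready(c,d), ready(c,f), ready(d,f), ready(e,d), ready(e,f), ready(f,c), ready(f,d), ready(f,f)}
2. bind(d,f)  →  {holds(d), holds(f), near(f), ready(b,c), ready(c,b), ready(c,d), ready(c,f), ready(d,d), ready(d,f), ready(e,d), ready(e,f), ready(f,c), ready(f,d)}
3. flip(e,f)  →  {holds(d), holds(f), near(e), near(f), ready(b,c), ready(c,b), ready(c,d), ready(c,f), ready(d,d), ready(d,f), ready(e,d), ready(f,c), ready(f,d)}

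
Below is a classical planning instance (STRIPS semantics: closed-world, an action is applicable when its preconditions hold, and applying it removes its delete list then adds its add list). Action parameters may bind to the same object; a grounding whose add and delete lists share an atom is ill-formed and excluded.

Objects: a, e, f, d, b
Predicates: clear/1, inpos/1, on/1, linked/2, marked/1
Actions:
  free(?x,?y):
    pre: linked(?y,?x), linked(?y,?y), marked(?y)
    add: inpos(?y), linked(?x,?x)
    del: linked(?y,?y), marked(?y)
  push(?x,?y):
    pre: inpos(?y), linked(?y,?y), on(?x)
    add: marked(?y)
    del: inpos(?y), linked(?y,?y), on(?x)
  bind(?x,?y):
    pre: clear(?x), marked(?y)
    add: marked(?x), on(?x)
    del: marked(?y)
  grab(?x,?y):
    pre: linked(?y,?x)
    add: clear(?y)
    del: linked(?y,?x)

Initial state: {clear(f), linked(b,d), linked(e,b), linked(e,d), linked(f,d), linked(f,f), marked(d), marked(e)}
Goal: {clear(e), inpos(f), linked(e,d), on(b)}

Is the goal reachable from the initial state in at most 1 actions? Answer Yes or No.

No

1. bind(f,e)  →  {clear(f), linked(b,d), linked(e,b), linked(e,d), linked(f,d), linked(f,f), marked(d), marked(f), on(f)}
2. free(d,f)  →  {clear(f), inpos(f), linked(b,d), linked(d,d), linked(e,b), linked(e,d), linked(f,d), marked(d), on(f)}
3. grab(d,b)  →  {clear(b), clear(f), inpos(f), linked(d,d), linked(e,b), linked(e,d), linked(f,d), marked(d), on(f)}
4. bind(b,d)  →  {clear(b), clear(f), inpos(f), linked(d,d), linked(e,b), linked(e,d), linked(f,d), marked(b), on(b), on(f)}
5. grab(b,e)  →  {clear(b), clear(e), clear(f), inpos(f), linked(d,d), linked(e,d), linked(f,d), marked(b), on(b), on(f)}
optimal plan length = 5; 5 > 1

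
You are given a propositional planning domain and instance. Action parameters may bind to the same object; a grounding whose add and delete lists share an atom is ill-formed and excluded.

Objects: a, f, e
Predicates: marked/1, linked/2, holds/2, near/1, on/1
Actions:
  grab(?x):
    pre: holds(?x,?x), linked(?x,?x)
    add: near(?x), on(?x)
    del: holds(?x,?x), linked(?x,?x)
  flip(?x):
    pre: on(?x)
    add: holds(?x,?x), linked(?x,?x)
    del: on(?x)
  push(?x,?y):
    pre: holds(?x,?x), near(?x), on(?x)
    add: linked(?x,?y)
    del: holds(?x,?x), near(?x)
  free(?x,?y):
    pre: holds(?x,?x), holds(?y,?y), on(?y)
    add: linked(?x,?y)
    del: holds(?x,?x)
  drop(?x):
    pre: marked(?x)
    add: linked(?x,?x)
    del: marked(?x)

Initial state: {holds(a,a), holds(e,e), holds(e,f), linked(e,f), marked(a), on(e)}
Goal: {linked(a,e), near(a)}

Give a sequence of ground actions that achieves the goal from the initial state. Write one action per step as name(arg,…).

drop(a); grab(a); flip(a); free(a,e)

1. drop(a)  →  {holds(a,a), holds(e,e), holds(e,f), linked(a,a), linked(e,f), on(e)}
2. grab(a)  →  {holds(e,e), holds(e,f), linked(e,f), near(a), on(a), on(e)}
3. flip(a)  →  {holds(a,a), holds(e,e), holds(e,f), linked(a,a), linked(e,f), near(a), on(e)}
4. free(a,e)  →  {holds(e,e), holds(e,f), linked(a,a), linked(a,e), linked(e,f), near(a), on(e)}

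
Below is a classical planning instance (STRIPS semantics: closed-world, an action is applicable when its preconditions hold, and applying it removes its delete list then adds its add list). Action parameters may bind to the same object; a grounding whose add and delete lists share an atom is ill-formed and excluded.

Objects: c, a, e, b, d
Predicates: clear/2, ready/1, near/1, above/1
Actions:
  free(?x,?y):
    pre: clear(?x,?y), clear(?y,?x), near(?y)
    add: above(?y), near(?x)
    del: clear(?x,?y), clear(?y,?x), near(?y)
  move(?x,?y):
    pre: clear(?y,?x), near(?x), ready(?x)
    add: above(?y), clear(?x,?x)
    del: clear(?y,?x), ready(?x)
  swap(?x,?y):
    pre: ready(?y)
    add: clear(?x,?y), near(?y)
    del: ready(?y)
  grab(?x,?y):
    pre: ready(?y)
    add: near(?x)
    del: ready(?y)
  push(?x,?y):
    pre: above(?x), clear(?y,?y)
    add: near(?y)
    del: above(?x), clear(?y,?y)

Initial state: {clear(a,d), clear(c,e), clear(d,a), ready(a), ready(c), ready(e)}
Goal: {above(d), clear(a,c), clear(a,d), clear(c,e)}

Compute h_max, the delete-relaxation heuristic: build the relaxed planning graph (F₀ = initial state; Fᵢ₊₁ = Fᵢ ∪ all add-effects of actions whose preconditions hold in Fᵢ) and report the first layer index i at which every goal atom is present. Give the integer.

F0 = init (6 atoms)
F1 = F0 ∪ {clear(a,a), clear(a,c), clear(a,e), clear(b,a), clear(b,c), clear(b,e), clear(c,a), clear(c,c), clear(d,c), clear(d,e), clear(e,a), clear(e,c), clear(e,e), near(a), near(b), near(c), near(d), near(e)}  (24 atoms)
F2 = F1 ∪ {above(a), above(b), above(c), above(d), above(e)}  (29 atoms)
goal ⊆ F2  ⇒  h_max = 2

2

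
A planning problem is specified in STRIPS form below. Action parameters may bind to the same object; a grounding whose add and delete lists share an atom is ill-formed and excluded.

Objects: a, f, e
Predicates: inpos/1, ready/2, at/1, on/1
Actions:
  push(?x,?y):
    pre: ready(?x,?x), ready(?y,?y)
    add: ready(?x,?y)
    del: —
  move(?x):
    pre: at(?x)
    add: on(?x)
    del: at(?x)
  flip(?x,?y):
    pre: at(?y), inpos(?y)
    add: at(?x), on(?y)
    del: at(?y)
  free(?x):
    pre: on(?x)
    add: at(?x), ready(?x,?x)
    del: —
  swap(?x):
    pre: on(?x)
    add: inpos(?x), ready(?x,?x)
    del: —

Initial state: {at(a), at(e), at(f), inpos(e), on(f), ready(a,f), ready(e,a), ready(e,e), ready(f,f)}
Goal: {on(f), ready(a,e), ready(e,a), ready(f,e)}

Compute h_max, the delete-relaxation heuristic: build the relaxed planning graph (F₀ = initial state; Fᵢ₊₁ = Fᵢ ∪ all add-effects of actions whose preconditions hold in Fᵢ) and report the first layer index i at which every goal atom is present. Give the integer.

F0 = init (9 atoms)
F1 = F0 ∪ {inpos(f), on(a), on(e), ready(e,f), ready(f,e)}  (14 atoms)
F2 = F1 ∪ {inpos(a), ready(a,a)}  (16 atoms)
F3 = F2 ∪ {ready(a,e), ready(f,a)}  (18 atoms)
goal ⊆ F3  ⇒  h_max = 3

3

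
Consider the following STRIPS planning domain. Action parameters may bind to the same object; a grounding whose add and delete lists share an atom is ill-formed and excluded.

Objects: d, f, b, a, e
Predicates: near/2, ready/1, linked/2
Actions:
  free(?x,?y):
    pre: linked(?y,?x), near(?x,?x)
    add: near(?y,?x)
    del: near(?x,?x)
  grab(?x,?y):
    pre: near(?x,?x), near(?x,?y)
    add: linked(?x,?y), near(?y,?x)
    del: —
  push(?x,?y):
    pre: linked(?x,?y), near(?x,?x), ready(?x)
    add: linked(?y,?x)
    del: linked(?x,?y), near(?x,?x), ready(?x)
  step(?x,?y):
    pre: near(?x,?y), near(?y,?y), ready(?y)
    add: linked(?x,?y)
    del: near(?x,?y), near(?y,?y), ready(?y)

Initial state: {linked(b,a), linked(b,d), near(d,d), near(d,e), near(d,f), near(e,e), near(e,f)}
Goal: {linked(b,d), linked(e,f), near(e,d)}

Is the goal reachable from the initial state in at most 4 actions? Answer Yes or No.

Yes

1. grab(d,e)  →  {linked(b,a), linked(b,d), linked(d,e), near(d,d), near(d,e), near(d,f), near(e,d), near(e,e), near(e,f)}
2. grab(e,f)  →  {linked(b,a), linked(b,d), linked(d,e), linked(e,f), near(d,d), near(d,e), near(d,f), near(e,d), near(e,e), near(e,f), near(f,e)}
optimal plan length = 2; 2 ≤ 4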